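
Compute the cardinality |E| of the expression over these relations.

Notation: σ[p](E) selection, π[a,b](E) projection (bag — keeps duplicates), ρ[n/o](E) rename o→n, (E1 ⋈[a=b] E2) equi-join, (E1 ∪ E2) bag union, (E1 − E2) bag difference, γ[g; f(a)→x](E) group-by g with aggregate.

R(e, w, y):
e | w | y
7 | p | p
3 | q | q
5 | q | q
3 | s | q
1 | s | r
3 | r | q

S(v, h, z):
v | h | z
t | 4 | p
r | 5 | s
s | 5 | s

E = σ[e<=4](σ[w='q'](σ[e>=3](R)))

Per-node cardinality:
  R → 6
  σ[e>=3](R) → 5
  σ[w='q'](σ[e>=3](R)) → 2
  σ[e<=4](σ[w='q'](σ[e>=3](R))) → 1

|E| = 1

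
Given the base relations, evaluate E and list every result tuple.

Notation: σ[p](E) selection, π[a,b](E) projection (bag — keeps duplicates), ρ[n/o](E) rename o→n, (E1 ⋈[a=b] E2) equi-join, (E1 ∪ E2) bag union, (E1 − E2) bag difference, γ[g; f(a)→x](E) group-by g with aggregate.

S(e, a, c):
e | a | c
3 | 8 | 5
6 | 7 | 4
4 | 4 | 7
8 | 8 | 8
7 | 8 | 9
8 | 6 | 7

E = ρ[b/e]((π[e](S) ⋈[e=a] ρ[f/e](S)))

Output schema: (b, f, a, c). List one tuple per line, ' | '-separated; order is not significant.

Stepwise |·|:
  S → 6
  π[e](S) → 6
  S → 6
  ρ[f/e](S) → 6
  (π[e](S) ⋈[e=a] ρ[f/e](S)) → 9
  ρ[b/e]((π[e](S) ⋈[e=a] ρ[f/e](S))) → 9

== RESULT ==
b | f | a | c
4 | 4 | 4 | 7
6 | 8 | 6 | 7
7 | 6 | 7 | 4
8 | 3 | 8 | 5
8 | 3 | 8 | 5
8 | 7 | 8 | 9
8 | 7 | 8 | 9
8 | 8 | 8 | 8
8 | 8 | 8 | 8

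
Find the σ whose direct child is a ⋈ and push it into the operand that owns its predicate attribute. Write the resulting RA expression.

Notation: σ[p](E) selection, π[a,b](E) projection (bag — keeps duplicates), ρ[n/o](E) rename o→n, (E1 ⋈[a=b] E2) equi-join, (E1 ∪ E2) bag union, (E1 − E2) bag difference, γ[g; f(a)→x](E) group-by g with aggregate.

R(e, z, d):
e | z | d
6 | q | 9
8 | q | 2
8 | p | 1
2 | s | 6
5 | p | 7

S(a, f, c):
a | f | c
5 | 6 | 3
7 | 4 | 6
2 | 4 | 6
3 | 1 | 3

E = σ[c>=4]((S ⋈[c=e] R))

σ filters on c, owned by the left side.
E' = (σ[c>=4](S) ⋈[c=e] R)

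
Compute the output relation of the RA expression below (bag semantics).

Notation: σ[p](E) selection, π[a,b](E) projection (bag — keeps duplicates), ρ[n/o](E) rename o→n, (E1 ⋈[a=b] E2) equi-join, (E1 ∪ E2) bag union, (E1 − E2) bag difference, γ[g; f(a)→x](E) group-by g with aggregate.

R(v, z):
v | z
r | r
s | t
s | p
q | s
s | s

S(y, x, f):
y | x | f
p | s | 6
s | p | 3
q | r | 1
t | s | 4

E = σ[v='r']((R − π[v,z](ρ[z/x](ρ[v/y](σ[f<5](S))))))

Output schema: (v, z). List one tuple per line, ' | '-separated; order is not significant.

Row counts bottom-up:
  R → 5
  S → 4
  σ[f<5](S) → 3
  ρ[v/y](σ[f<5](S)) → 3
  ρ[z/x](ρ[v/y](σ[f<5](S))) → 3
  π[v,z](ρ[z/x](ρ[v/y](σ[f<5](S)))) → 3
  (R − π[v,z](ρ[z/x](ρ[v/y](σ[f<5](S))))) → 4
  σ[v='r']((R − π[v,z](ρ[z/x](ρ[v/y](σ[f<5](S)))))) → 1

== RESULT ==
v | z
r | r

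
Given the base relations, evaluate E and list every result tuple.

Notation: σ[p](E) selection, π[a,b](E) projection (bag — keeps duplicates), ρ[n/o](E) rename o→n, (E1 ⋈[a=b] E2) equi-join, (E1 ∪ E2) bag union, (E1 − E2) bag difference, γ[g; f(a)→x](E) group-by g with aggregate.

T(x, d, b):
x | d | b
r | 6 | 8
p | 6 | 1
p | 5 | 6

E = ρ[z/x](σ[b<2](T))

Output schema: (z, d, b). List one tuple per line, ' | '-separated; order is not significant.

Subexpression sizes:
  T → 3
  σ[b<2](T) → 1
  ρ[z/x](σ[b<2](T)) → 1

== RESULT ==
z | d | b
p | 6 | 1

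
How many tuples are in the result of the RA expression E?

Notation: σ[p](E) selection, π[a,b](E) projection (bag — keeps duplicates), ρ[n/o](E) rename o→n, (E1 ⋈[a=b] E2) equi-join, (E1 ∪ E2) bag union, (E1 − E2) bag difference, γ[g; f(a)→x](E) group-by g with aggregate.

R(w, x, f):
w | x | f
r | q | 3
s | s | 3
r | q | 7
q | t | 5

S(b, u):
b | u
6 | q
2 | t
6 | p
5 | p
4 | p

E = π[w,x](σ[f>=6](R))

Stepwise |·|:
  R → 4
  σ[f>=6](R) → 1
  π[w,x](σ[f>=6](R)) → 1

|E| = 1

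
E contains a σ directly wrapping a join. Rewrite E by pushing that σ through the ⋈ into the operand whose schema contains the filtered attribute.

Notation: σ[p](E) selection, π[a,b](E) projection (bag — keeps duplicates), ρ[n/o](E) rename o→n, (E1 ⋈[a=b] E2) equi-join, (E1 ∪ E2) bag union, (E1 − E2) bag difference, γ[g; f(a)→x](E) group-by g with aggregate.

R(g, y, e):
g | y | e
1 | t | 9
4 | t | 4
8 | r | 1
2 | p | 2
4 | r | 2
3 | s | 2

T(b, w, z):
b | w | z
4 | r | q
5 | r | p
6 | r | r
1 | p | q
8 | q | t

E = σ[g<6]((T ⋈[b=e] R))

σ filters on g, owned by the right side.
E' = (T ⋈[b=e] σ[g<6](R))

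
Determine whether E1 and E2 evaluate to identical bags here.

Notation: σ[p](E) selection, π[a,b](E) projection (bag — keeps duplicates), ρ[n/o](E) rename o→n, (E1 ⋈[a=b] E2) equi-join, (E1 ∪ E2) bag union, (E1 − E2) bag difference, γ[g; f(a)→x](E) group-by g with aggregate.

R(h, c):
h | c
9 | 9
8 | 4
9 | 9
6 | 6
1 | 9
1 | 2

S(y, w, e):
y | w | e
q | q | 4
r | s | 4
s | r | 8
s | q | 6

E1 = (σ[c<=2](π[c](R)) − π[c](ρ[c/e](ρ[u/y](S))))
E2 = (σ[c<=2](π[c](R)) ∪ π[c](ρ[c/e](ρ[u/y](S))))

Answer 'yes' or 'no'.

E1 stepwise |·|:
  R → 6
  π[c](R) → 6
  σ[c<=2](π[c](R)) → 1
  S → 4
  ρ[u/y](S) → 4
  ρ[c/e](ρ[u/y](S)) → 4
  π[c](ρ[c/e](ρ[u/y](S))) → 4
  (σ[c<=2](π[c](R)) − π[c](ρ[c/e](ρ[u/y](S)))) → 1
E2 stepwise |·|:
  R → 6
  π[c](R) → 6
  σ[c<=2](π[c](R)) → 1
  S → 4
  ρ[u/y](S) → 4
  ρ[c/e](ρ[u/y](S)) → 4
  π[c](ρ[c/e](ρ[u/y](S))) → 4
  (σ[c<=2](π[c](R)) ∪ π[c](ρ[c/e](ρ[u/y](S)))) → 5

E1 result:
c
2
E2 result:
c
2
4
4
6
8
Witness: (6,) appears 0× in E1 but 1× in E2.

no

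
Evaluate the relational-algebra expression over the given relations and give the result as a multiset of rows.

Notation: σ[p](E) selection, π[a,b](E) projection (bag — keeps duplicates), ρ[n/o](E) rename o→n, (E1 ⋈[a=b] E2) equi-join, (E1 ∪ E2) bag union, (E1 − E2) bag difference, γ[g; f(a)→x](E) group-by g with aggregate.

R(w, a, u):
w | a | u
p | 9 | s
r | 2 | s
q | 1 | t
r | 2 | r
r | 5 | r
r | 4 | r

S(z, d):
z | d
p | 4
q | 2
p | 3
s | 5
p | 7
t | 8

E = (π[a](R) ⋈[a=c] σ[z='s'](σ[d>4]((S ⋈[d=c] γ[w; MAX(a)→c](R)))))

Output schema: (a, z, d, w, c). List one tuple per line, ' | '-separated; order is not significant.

Row counts bottom-up:
  R → 6
  π[a](R) → 6
  S → 6
  R → 6
  γ[w; MAX(a)→c](R) → 3
  (S ⋈[d=c] γ[w; MAX(a)→c](R)) → 1
  σ[d>4]((S ⋈[d=c] γ[w; MAX(a)→c](R))) → 1
  σ[z='s'](σ[d>4]((S ⋈[d=c] γ[w; MAX(a)→c](R)))) → 1
  (π[a](R) ⋈[a=c] σ[z='s'](σ[d>4]((S ⋈[d=c] γ[w; MAX(a)→c](R))))) → 1

== RESULT ==
a | z | d | w | c
5 | s | 5 | r | 5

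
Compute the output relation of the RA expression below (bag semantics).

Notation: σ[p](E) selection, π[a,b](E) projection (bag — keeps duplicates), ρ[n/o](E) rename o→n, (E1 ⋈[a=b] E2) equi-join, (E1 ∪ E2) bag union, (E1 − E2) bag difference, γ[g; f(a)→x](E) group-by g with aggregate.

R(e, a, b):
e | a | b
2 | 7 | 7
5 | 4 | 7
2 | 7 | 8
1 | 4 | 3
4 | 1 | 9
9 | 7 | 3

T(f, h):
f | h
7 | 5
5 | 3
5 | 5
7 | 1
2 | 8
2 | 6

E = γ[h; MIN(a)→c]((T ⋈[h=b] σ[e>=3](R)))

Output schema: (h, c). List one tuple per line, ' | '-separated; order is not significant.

Per-node cardinality:
  T → 6
  R → 6
  σ[e>=3](R) → 3
  (T ⋈[h=b] σ[e>=3](R)) → 1
  γ[h; MIN(a)→c]((T ⋈[h=b] σ[e>=3](R))) → 1

== RESULT ==
h | c
3 | 7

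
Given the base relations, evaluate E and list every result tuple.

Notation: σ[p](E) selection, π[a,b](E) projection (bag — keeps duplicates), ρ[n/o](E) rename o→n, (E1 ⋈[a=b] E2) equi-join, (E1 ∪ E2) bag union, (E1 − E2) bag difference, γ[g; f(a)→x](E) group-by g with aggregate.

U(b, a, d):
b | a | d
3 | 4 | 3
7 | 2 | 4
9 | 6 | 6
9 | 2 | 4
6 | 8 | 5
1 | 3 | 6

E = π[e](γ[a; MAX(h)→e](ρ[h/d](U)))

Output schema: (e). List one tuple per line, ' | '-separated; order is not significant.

Row counts bottom-up:
  U → 6
  ρ[h/d](U) → 6
  γ[a; MAX(h)→e](ρ[h/d](U)) → 5
  π[e](γ[a; MAX(h)→e](ρ[h/d](U))) → 5

== RESULT ==
e
3
4
5
6
6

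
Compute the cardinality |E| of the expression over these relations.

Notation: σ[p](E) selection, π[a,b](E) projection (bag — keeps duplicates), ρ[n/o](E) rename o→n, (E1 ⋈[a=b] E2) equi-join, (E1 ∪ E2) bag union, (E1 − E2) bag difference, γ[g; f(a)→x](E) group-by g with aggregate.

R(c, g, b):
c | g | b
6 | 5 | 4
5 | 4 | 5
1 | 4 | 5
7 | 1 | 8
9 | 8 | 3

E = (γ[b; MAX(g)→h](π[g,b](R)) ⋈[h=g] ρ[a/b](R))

Row counts bottom-up:
  R → 5
  π[g,b](R) → 5
  γ[b; MAX(g)→h](π[g,b](R)) → 4
  R → 5
  ρ[a/b](R) → 5
  (γ[b; MAX(g)→h](π[g,b](R)) ⋈[h=g] ρ[a/b](R)) → 5

|E| = 5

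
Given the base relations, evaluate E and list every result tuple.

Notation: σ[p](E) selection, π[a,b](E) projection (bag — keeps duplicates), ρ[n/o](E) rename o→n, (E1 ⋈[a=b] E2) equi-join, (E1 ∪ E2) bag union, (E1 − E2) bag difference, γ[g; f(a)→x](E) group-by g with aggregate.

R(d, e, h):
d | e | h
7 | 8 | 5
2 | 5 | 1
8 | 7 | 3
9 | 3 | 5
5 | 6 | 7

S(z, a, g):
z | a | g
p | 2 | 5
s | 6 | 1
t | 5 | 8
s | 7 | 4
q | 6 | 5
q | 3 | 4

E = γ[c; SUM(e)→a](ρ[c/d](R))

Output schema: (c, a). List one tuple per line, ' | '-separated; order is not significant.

Row counts bottom-up:
  R → 5
  ρ[c/d](R) → 5
  γ[c; SUM(e)→a](ρ[c/d](R)) → 5

== RESULT ==
c | a
2 | 5
5 | 6
7 | 8
8 | 7
9 | 3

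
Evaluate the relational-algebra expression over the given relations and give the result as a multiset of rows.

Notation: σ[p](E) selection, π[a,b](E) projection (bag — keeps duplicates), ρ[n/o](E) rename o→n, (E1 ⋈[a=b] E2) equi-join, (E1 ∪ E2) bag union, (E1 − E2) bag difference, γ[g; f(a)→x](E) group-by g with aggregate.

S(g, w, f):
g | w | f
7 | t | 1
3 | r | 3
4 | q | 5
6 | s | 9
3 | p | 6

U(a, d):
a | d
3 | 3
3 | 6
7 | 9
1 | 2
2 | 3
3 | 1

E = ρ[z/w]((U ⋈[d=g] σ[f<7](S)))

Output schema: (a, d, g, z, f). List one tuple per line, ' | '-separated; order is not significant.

Row counts bottom-up:
  U → 6
  S → 5
  σ[f<7](S) → 4
  (U ⋈[d=g] σ[f<7](S)) → 4
  ρ[z/w]((U ⋈[d=g] σ[f<7](S))) → 4

== RESULT ==
a | d | g | z | f
2 | 3 | 3 | p | 6
2 | 3 | 3 | r | 3
3 | 3 | 3 | p | 6
3 | 3 | 3 | r | 3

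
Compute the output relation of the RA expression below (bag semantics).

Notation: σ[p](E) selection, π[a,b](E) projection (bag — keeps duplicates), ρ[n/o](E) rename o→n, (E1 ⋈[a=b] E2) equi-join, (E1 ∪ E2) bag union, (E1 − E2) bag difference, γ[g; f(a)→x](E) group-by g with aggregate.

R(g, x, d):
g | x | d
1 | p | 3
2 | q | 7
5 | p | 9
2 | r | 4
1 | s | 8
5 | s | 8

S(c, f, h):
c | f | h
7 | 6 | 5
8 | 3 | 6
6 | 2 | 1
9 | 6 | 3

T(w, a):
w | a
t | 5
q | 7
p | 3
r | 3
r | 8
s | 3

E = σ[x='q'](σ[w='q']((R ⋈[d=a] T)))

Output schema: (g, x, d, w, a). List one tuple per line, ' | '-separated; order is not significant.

Stepwise |·|:
  R → 6
  T → 6
  (R ⋈[d=a] T) → 6
  σ[w='q']((R ⋈[d=a] T)) → 1
  σ[x='q'](σ[w='q']((R ⋈[d=a] T))) → 1

== RESULT ==
g | x | d | w | a
2 | q | 7 | q | 7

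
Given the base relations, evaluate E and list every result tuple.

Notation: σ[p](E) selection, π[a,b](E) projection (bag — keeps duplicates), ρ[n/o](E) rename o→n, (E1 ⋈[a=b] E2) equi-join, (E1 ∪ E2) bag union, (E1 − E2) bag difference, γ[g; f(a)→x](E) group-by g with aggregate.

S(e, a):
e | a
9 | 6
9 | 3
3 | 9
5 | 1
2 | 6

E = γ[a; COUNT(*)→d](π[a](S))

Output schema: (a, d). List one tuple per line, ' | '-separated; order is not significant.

Row counts bottom-up:
  S → 5
  π[a](S) → 5
  γ[a; COUNT(*)→d](π[a](S)) → 4

== RESULT ==
a | d
1 | 1
3 | 1
6 | 2
9 | 1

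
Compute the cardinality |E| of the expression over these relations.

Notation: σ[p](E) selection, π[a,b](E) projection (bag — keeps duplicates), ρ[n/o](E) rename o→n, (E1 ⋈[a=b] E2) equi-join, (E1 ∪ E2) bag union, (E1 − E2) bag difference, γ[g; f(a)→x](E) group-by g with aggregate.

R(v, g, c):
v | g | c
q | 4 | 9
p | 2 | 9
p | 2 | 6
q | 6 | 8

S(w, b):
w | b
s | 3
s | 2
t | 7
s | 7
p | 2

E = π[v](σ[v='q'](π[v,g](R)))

Stepwise |·|:
  R → 4
  π[v,g](R) → 4
  σ[v='q'](π[v,g](R)) → 2
  π[v](σ[v='q'](π[v,g](R))) → 2

|E| = 2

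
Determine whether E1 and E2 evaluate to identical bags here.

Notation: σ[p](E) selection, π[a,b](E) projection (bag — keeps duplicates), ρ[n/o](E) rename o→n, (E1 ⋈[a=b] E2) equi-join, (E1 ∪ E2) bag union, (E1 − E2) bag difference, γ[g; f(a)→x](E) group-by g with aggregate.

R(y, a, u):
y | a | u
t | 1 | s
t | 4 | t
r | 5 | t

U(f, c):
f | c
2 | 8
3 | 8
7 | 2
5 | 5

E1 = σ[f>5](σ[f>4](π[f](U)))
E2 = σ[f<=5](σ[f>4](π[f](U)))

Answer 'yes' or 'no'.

E1 per-node cardinality:
  U → 4
  π[f](U) → 4
  σ[f>4](π[f](U)) → 2
  σ[f>5](σ[f>4](π[f](U))) → 1
E2 per-node cardinality:
  U → 4
  π[f](U) → 4
  σ[f>4](π[f](U)) → 2
  σ[f<=5](σ[f>4](π[f](U))) → 1

E1 result:
f
7
E2 result:
f
5
Witness: (7,) appears 1× in E1 but 0× in E2.

no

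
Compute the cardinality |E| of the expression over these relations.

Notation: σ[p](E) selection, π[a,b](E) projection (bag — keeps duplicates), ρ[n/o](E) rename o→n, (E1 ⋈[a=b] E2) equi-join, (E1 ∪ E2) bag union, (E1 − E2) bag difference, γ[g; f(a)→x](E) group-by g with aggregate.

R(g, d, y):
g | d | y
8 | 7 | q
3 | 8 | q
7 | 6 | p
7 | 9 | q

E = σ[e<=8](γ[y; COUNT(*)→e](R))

Row counts bottom-up:
  R → 4
  γ[y; COUNT(*)→e](R) → 2
  σ[e<=8](γ[y; COUNT(*)→e](R)) → 2

|E| = 2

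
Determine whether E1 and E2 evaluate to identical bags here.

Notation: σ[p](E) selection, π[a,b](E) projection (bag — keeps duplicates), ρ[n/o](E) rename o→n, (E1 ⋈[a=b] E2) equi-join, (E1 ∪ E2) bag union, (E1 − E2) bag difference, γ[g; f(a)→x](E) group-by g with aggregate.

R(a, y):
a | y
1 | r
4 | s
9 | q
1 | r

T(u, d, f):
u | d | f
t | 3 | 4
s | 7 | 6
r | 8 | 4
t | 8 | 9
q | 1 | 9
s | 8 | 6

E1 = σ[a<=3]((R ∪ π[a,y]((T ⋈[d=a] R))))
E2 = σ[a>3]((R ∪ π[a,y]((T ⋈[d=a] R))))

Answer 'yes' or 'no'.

E1 stepwise |·|:
  R → 4
  T → 6
  R → 4
  (T ⋈[d=a] R) → 2
  π[a,y]((T ⋈[d=a] R)) → 2
  (R ∪ π[a,y]((T ⋈[d=a] R))) → 6
  σ[a<=3]((R ∪ π[a,y]((T ⋈[d=a] R)))) → 4
E2 stepwise |·|:
  R → 4
  T → 6
  R → 4
  (T ⋈[d=a] R) → 2
  π[a,y]((T ⋈[d=a] R)) → 2
  (R ∪ π[a,y]((T ⋈[d=a] R))) → 6
  σ[a>3]((R ∪ π[a,y]((T ⋈[d=a] R)))) → 2

E1 result:
a | y
1 | r
1 | r
1 | r
1 | r
E2 result:
a | y
4 | s
9 | q
Witness: (1, 'r') appears 4× in E1 but 0× in E2.

no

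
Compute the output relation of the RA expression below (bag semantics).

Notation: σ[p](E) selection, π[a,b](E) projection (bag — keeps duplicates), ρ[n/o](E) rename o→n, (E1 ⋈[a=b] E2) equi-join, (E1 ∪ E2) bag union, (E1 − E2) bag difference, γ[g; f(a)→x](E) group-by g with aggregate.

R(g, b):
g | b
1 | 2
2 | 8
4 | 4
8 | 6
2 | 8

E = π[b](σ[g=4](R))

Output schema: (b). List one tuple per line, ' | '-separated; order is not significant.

Per-node cardinality:
  R → 5
  σ[g=4](R) → 1
  π[b](σ[g=4](R)) → 1

== RESULT ==
b
4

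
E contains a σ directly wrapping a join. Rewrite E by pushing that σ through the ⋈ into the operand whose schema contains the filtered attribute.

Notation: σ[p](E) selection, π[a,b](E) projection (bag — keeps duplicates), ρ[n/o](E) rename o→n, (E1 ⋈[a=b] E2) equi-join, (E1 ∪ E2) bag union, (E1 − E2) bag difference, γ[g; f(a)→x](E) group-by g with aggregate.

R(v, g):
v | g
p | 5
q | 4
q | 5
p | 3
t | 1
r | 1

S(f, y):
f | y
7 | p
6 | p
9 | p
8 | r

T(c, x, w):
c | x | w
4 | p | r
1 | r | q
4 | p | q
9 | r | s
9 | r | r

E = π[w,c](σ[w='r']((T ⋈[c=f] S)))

σ filters on w, owned by the left side.
E' = π[w,c]((σ[w='r'](T) ⋈[c=f] S))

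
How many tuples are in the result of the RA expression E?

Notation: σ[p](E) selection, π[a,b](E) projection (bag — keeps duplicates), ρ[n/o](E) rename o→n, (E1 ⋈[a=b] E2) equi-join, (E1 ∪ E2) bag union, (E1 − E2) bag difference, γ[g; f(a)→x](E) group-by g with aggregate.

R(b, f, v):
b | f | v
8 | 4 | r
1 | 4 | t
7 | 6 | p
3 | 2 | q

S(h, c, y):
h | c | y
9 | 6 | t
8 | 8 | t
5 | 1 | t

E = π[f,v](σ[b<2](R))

Subexpression sizes:
  R → 4
  σ[b<2](R) → 1
  π[f,v](σ[b<2](R)) → 1

|E| = 1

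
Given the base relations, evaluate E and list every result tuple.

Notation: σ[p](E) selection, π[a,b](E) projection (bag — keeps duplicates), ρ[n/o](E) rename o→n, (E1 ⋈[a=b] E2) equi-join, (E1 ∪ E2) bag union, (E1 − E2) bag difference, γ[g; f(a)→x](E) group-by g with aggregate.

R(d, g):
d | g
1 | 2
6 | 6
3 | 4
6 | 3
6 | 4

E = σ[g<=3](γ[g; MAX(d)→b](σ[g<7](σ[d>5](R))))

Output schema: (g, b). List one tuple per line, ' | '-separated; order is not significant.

Row counts bottom-up:
  R → 5
  σ[d>5](R) → 3
  σ[g<7](σ[d>5](R)) → 3
  γ[g; MAX(d)→b](σ[g<7](σ[d>5](R))) → 3
  σ[g<=3](γ[g; MAX(d)→b](σ[g<7](σ[d>5](R)))) → 1

== RESULT ==
g | b
3 | 6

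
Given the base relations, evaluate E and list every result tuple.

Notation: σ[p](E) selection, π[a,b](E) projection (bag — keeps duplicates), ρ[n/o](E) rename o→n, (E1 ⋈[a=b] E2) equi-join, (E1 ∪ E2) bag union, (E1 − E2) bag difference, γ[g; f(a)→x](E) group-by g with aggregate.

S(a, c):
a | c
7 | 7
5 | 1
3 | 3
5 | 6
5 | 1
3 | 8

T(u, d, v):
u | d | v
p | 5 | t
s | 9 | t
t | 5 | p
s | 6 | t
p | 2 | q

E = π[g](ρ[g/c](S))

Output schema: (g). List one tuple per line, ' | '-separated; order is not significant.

Subexpression sizes:
  S → 6
  ρ[g/c](S) → 6
  π[g](ρ[g/c](S)) → 6

== RESULT ==
g
1
1
3
6
7
8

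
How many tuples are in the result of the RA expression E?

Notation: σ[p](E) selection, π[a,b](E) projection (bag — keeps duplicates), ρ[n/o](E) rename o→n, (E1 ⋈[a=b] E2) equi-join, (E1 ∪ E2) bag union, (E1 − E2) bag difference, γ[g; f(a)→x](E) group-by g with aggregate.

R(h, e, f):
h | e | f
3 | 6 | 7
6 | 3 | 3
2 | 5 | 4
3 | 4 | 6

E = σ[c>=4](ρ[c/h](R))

Row counts bottom-up:
  R → 4
  ρ[c/h](R) → 4
  σ[c>=4](ρ[c/h](R)) → 1

|E| = 1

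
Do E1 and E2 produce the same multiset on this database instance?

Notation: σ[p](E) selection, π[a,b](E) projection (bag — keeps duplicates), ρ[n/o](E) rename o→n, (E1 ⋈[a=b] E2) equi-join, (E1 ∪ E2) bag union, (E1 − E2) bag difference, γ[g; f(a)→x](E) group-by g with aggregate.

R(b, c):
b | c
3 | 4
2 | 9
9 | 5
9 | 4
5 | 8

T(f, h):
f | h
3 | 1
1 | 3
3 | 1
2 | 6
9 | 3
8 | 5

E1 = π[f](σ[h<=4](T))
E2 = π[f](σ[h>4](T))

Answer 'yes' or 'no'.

E1 subexpression sizes:
  T → 6
  σ[h<=4](T) → 4
  π[f](σ[h<=4](T)) → 4
E2 subexpression sizes:
  T → 6
  σ[h>4](T) → 2
  π[f](σ[h>4](T)) → 2

E1 result:
f
1
3
3
9
E2 result:
f
2
8
Witness: (1,) appears 1× in E1 but 0× in E2.

no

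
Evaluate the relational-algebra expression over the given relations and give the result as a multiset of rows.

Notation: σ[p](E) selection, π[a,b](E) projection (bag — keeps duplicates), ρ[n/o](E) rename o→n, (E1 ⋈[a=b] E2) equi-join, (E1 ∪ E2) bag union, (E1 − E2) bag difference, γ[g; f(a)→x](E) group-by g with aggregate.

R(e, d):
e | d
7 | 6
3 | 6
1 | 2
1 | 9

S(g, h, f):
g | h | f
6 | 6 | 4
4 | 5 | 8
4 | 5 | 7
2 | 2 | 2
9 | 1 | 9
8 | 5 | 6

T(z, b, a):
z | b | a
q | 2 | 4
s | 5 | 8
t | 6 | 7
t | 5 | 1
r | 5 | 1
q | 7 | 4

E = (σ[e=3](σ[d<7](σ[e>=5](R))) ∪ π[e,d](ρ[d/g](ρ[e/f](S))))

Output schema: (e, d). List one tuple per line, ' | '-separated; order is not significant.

Per-node cardinality:
  R → 4
  σ[e>=5](R) → 1
  σ[d<7](σ[e>=5](R)) → 1
  σ[e=3](σ[d<7](σ[e>=5](R))) → 0
  S → 6
  ρ[e/f](S) → 6
  ρ[d/g](ρ[e/f](S)) → 6
  π[e,d](ρ[d/g](ρ[e/f](S))) → 6
  (σ[e=3](σ[d<7](σ[e>=5](R))) ∪ π[e,d](ρ[d/g](ρ[e/f](S)))) → 6

== RESULT ==
e | d
2 | 2
4 | 6
6 | 8
7 | 4
8 | 4
9 | 9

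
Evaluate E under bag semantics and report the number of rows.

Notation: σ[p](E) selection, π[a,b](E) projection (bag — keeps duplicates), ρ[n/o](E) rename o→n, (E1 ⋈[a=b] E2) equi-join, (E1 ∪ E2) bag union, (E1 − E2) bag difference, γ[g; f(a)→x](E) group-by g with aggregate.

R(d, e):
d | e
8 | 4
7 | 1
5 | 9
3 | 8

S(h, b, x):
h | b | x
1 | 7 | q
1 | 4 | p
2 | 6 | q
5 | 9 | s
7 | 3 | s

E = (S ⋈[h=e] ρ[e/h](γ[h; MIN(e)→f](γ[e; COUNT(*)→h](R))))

Subexpression sizes:
  S → 5
  R → 4
  γ[e; COUNT(*)→h](R) → 4
  γ[h; MIN(e)→f](γ[e; COUNT(*)→h](R)) → 1
  ρ[e/h](γ[h; MIN(e)→f](γ[e; COUNT(*)→h](R))) → 1
  (S ⋈[h=e] ρ[e/h](γ[h; MIN(e)→f](γ[e; COUNT(*)→h](R)))) → 2

|E| = 2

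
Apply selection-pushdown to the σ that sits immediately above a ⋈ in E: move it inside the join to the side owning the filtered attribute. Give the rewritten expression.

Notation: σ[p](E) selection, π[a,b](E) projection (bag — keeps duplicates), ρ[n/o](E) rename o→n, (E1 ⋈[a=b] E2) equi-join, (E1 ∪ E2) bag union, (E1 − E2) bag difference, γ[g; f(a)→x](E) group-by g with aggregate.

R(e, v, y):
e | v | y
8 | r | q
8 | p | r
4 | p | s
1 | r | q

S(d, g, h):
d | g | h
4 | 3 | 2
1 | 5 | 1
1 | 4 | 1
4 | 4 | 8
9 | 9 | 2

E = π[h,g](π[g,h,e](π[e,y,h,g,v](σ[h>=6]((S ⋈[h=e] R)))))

σ filters on h, owned by the left side.
E' = π[h,g](π[g,h,e](π[e,y,h,g,v]((σ[h>=6](S) ⋈[h=e] R))))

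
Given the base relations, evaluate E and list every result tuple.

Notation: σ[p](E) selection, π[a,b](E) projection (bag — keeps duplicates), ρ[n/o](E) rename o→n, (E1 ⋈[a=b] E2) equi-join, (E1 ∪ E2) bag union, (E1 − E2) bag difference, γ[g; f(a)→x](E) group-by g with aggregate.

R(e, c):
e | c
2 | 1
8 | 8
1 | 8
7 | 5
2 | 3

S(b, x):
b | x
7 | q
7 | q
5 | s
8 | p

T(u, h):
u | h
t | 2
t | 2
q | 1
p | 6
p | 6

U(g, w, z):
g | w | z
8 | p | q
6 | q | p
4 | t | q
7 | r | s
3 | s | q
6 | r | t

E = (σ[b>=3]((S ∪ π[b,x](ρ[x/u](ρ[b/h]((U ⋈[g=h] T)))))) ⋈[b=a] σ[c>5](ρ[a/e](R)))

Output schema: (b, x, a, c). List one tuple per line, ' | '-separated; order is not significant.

Stepwise |·|:
  S → 4
  U → 6
  T → 5
  (U ⋈[g=h] T) → 4
  ρ[b/h]((U ⋈[g=h] T)) → 4
  ρ[x/u](ρ[b/h]((U ⋈[g=h] T))) → 4
  π[b,x](ρ[x/u](ρ[b/h]((U ⋈[g=h] T)))) → 4
  (S ∪ π[b,x](ρ[x/u](ρ[b/h]((U ⋈[g=h] T))))) → 8
  σ[b>=3]((S ∪ π[b,x](ρ[x/u](ρ[b/h]((U ⋈[g=h] T)))))) → 8
  R → 5
  ρ[a/e](R) → 5
  σ[c>5](ρ[a/e](R)) → 2
  (σ[b>=3]((S ∪ π[b,x](ρ[x/u](ρ[b/h]((U ⋈[g=h] T)))))) ⋈[b=a] σ[c>5](ρ[a/e](R))) → 1

== RESULT ==
b | x | a | c
8 | p | 8 | 8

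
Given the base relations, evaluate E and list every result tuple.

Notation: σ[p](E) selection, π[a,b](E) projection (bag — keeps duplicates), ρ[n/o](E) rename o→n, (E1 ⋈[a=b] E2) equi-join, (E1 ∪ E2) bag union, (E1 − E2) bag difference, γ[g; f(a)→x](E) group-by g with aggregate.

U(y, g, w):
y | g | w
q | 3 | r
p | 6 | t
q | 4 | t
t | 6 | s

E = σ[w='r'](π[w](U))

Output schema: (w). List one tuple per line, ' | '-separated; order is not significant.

Row counts bottom-up:
  U → 4
  π[w](U) → 4
  σ[w='r'](π[w](U)) → 1

== RESULT ==
w
r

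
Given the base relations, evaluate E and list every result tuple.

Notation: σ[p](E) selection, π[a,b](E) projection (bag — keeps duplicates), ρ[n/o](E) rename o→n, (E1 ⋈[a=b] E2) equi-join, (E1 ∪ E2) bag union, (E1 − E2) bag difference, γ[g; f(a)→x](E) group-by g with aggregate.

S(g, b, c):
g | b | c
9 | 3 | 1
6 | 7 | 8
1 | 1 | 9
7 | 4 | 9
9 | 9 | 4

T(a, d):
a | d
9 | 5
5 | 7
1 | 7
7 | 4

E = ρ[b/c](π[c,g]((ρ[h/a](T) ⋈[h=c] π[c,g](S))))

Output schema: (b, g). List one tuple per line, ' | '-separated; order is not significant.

Subexpression sizes:
  T → 4
  ρ[h/a](T) → 4
  S → 5
  π[c,g](S) → 5
  (ρ[h/a](T) ⋈[h=c] π[c,g](S)) → 3
  π[c,g]((ρ[h/a](T) ⋈[h=c] π[c,g](S))) → 3
  ρ[b/c](π[c,g]((ρ[h/a](T) ⋈[h=c] π[c,g](S)))) → 3

== RESULT ==
b | g
1 | 9
9 | 1
9 | 7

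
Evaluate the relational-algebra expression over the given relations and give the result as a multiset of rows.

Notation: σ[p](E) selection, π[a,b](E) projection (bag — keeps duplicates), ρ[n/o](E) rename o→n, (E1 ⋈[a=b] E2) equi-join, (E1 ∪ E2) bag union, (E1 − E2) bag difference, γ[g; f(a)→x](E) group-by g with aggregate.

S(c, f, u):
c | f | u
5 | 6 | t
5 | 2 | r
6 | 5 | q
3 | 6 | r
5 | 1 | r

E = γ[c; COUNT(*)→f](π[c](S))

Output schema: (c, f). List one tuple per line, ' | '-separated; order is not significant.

Row counts bottom-up:
  S → 5
  π[c](S) → 5
  γ[c; COUNT(*)→f](π[c](S)) → 3

== RESULT ==
c | f
3 | 1
5 | 3
6 | 1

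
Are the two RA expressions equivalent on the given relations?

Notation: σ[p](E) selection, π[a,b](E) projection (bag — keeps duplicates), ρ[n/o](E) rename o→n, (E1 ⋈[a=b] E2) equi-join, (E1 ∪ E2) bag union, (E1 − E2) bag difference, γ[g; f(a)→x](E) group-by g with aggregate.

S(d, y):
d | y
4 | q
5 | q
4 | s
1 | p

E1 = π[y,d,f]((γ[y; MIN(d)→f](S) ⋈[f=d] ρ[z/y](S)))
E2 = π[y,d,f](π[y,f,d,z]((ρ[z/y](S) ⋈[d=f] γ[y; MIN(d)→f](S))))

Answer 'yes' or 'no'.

E1 subexpression sizes:
  S → 4
  γ[y; MIN(d)→f](S) → 3
  S → 4
  ρ[z/y](S) → 4
  (γ[y; MIN(d)→f](S) ⋈[f=d] ρ[z/y](S)) → 5
  π[y,d,f]((γ[y; MIN(d)→f](S) ⋈[f=d] ρ[z/y](S))) → 5
E2 subexpression sizes:
  S → 4
  ρ[z/y](S) → 4
  S → 4
  γ[y; MIN(d)→f](S) → 3
  (ρ[z/y](S) ⋈[d=f] γ[y; MIN(d)→f](S)) → 5
  π[y,f,d,z]((ρ[z/y](S) ⋈[d=f] γ[y; MIN(d)→f](S))) → 5
  π[y,d,f](π[y,f,d,z]((ρ[z/y](S) ⋈[d=f] γ[y; MIN(d)→f](S)))) → 5

E1 and E2 produce the same multiset:
y | d | f
p | 1 | 1
q | 4 | 4
q | 4 | 4
s | 4 | 4
s | 4 | 4

yes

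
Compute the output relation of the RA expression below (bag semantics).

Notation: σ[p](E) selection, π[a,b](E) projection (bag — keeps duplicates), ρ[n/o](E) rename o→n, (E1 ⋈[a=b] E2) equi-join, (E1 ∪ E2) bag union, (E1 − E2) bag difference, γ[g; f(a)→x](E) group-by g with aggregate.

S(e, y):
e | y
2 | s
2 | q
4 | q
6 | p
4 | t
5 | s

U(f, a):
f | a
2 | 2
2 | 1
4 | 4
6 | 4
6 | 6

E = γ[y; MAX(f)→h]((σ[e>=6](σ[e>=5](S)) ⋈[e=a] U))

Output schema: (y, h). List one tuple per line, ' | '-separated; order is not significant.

Stepwise |·|:
  S → 6
  σ[e>=5](S) → 2
  σ[e>=6](σ[e>=5](S)) → 1
  U → 5
  (σ[e>=6](σ[e>=5](S)) ⋈[e=a] U) → 1
  γ[y; MAX(f)→h]((σ[e>=6](σ[e>=5](S)) ⋈[e=a] U)) → 1

== RESULT ==
y | h
p | 6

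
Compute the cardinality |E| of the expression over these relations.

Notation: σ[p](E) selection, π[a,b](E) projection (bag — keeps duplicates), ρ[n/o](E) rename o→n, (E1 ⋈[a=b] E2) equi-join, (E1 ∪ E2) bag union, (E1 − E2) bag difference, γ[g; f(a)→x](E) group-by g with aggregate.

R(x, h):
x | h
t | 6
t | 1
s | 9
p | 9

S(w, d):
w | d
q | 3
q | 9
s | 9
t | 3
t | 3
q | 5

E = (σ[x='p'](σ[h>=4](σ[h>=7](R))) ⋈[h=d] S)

Row counts bottom-up:
  R → 4
  σ[h>=7](R) → 2
  σ[h>=4](σ[h>=7](R)) → 2
  σ[x='p'](σ[h>=4](σ[h>=7](R))) → 1
  S → 6
  (σ[x='p'](σ[h>=4](σ[h>=7](R))) ⋈[h=d] S) → 2

|E| = 2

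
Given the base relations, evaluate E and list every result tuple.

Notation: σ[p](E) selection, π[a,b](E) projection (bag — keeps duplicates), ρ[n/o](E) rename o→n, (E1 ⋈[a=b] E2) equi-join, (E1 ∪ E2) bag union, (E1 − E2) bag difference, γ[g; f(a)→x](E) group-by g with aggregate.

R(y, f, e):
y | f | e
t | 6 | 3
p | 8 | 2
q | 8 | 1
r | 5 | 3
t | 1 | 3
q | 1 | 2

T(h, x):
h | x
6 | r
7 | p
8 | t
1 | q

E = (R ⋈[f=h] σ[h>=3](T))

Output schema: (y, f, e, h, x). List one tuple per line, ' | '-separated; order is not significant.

Subexpression sizes:
  R → 6
  T → 4
  σ[h>=3](T) → 3
  (R ⋈[f=h] σ[h>=3](T)) → 3

== RESULT ==
y | f | e | h | x
p | 8 | 2 | 8 | t
q | 8 | 1 | 8 | t
t | 6 | 3 | 6 | r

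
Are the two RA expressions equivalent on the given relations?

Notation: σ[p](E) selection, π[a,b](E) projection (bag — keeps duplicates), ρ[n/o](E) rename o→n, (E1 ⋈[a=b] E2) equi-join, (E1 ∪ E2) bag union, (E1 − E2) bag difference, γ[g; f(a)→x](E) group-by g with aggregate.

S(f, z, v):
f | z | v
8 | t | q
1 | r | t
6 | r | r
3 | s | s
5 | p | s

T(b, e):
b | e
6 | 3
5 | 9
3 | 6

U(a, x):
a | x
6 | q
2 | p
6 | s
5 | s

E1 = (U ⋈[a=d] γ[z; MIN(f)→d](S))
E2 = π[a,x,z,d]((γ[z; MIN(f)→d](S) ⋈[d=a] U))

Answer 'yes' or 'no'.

E1 stepwise |·|:
  U → 4
  S → 5
  γ[z; MIN(f)→d](S) → 4
  (U ⋈[a=d] γ[z; MIN(f)→d](S)) → 1
E2 stepwise |·|:
  S → 5
  γ[z; MIN(f)→d](S) → 4
  U → 4
  (γ[z; MIN(f)→d](S) ⋈[d=a] U) → 1
  π[a,x,z,d]((γ[z; MIN(f)→d](S) ⋈[d=a] U)) → 1

E1 and E2 produce the same multiset:
a | x | z | d
5 | s | p | 5

yes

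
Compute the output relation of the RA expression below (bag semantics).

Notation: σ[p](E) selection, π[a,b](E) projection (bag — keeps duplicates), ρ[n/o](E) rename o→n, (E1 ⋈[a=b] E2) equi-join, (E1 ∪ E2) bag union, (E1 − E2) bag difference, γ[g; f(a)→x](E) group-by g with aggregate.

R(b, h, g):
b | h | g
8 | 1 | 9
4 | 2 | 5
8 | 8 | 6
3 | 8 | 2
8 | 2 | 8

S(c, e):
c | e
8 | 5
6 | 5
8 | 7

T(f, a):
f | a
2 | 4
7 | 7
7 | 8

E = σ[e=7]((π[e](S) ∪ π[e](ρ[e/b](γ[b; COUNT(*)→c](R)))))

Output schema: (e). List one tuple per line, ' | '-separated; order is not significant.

Per-node cardinality:
  S → 3
  π[e](S) → 3
  R → 5
  γ[b; COUNT(*)→c](R) → 3
  ρ[e/b](γ[b; COUNT(*)→c](R)) → 3
  π[e](ρ[e/b](γ[b; COUNT(*)→c](R))) → 3
  (π[e](S) ∪ π[e](ρ[e/b](γ[b; COUNT(*)→c](R)))) → 6
  σ[e=7]((π[e](S) ∪ π[e](ρ[e/b](γ[b; COUNT(*)→c](R))))) → 1

== RESULT ==
e
7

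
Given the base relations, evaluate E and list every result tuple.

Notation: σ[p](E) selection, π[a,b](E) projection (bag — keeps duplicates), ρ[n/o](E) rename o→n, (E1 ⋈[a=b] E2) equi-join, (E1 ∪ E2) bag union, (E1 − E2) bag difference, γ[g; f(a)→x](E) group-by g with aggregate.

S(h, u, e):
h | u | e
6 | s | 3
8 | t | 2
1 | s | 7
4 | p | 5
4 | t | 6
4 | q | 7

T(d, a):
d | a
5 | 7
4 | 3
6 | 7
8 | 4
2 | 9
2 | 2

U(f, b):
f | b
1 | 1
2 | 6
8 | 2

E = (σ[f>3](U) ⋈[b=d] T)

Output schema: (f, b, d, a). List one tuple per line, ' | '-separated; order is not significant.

Per-node cardinality:
  U → 3
  σ[f>3](U) → 1
  T → 6
  (σ[f>3](U) ⋈[b=d] T) → 2

== RESULT ==
f | b | d | a
8 | 2 | 2 | 2
8 | 2 | 2 | 9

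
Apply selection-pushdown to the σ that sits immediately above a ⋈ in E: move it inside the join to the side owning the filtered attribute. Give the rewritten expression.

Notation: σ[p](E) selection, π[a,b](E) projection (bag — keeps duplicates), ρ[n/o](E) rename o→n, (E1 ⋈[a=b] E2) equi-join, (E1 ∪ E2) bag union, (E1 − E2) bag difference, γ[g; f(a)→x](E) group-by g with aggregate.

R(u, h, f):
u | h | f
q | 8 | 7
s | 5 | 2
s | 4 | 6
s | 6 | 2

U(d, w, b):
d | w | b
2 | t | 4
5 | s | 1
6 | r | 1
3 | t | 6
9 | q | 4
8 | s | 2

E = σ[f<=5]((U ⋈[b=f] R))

σ filters on f, owned by the right side.
E' = (U ⋈[b=f] σ[f<=5](R))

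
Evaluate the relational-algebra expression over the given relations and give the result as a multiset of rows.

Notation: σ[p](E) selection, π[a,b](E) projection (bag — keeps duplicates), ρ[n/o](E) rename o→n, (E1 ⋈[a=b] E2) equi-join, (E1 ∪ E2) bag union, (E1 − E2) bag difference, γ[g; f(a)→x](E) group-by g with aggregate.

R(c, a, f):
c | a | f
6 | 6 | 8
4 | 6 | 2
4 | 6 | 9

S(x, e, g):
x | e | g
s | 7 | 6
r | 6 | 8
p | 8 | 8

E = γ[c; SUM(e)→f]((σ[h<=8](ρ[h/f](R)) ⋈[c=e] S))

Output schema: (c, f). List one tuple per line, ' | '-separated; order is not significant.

Row counts bottom-up:
  R → 3
  ρ[h/f](R) → 3
  σ[h<=8](ρ[h/f](R)) → 2
  S → 3
  (σ[h<=8](ρ[h/f](R)) ⋈[c=e] S) → 1
  γ[c; SUM(e)→f]((σ[h<=8](ρ[h/f](R)) ⋈[c=e] S)) → 1

== RESULT ==
c | f
6 | 6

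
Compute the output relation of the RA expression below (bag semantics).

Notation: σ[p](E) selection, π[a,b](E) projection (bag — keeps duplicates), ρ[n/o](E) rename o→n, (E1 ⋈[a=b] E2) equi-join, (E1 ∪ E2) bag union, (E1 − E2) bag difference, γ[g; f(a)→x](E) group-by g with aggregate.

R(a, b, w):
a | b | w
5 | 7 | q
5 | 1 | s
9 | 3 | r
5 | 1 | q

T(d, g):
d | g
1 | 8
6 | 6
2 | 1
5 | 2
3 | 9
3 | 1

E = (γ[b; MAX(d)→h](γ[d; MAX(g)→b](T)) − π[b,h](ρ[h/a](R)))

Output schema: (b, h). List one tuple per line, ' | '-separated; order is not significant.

Stepwise |·|:
  T → 6
  γ[d; MAX(g)→b](T) → 5
  γ[b; MAX(d)→h](γ[d; MAX(g)→b](T)) → 5
  R → 4
  ρ[h/a](R) → 4
  π[b,h](ρ[h/a](R)) → 4
  (γ[b; MAX(d)→h](γ[d; MAX(g)→b](T)) − π[b,h](ρ[h/a](R))) → 5

== RESULT ==
b | h
1 | 2
2 | 5
6 | 6
8 | 1
9 | 3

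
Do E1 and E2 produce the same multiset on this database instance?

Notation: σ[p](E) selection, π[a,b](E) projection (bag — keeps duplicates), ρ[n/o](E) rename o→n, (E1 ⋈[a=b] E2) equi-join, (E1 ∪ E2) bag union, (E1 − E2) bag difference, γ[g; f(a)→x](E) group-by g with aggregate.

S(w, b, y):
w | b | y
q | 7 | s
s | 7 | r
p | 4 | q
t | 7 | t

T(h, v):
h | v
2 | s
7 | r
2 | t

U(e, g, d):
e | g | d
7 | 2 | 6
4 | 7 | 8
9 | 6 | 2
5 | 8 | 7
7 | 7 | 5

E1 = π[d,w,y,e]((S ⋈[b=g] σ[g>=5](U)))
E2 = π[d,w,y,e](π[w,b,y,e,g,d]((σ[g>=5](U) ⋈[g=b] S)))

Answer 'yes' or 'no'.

E1 subexpression sizes:
  S → 4
  U → 5
  σ[g>=5](U) → 4
  (S ⋈[b=g] σ[g>=5](U)) → 6
  π[d,w,y,e]((S ⋈[b=g] σ[g>=5](U))) → 6
E2 subexpression sizes:
  U → 5
  σ[g>=5](U) → 4
  S → 4
  (σ[g>=5](U) ⋈[g=b] S) → 6
  π[w,b,y,e,g,d]((σ[g>=5](U) ⋈[g=b] S)) → 6
  π[d,w,y,e](π[w,b,y,e,g,d]((σ[g>=5](U) ⋈[g=b] S))) → 6

E1 and E2 produce the same multiset:
d | w | y | e
5 | q | s | 7
5 | s | r | 7
5 | t | t | 7
8 | q | s | 4
8 | s | r | 4
8 | t | t | 4

yes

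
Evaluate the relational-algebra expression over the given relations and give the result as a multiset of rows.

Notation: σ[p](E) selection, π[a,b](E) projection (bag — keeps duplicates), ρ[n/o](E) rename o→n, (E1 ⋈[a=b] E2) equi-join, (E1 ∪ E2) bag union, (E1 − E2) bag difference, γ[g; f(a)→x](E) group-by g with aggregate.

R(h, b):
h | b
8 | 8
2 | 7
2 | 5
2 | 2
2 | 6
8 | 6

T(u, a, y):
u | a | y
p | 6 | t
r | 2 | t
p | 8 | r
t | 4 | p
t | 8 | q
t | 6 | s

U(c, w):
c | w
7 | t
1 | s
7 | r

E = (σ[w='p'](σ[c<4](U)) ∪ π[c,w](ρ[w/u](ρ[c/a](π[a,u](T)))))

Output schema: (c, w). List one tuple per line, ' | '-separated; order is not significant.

Row counts bottom-up:
  U → 3
  σ[c<4](U) → 1
  σ[w='p'](σ[c<4](U)) → 0
  T → 6
  π[a,u](T) → 6
  ρ[c/a](π[a,u](T)) → 6
  ρ[w/u](ρ[c/a](π[a,u](T))) → 6
  π[c,w](ρ[w/u](ρ[c/a](π[a,u](T)))) → 6
  (σ[w='p'](σ[c<4](U)) ∪ π[c,w](ρ[w/u](ρ[c/a](π[a,u](T))))) → 6

== RESULT ==
c | w
2 | r
4 | t
6 | p
6 | t
8 | p
8 | t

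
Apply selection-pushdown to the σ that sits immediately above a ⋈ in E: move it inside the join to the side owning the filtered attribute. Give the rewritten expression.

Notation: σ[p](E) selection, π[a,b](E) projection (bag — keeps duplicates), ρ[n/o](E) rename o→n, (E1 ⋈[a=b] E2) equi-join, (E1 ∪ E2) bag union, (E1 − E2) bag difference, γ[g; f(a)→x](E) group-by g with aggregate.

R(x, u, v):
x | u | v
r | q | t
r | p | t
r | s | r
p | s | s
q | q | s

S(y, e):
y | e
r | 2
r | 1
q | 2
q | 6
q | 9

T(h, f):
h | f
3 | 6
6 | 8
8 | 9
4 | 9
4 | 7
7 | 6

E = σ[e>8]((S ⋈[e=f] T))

σ filters on e, owned by the left side.
E' = (σ[e>8](S) ⋈[e=f] T)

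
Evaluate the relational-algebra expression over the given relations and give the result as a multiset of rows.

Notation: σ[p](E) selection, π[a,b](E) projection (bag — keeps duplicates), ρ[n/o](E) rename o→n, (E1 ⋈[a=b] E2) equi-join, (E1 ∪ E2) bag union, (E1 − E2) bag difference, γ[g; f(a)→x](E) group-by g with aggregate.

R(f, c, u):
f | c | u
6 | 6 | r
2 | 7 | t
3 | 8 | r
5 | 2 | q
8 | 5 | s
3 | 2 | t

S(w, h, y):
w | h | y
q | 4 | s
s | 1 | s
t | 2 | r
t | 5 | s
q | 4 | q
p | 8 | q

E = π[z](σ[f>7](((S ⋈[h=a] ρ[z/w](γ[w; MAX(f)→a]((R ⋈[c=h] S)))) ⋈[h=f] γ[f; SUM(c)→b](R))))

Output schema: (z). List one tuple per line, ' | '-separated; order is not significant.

Row counts bottom-up:
  S → 6
  R → 6
  S → 6
  (R ⋈[c=h] S) → 4
  γ[w; MAX(f)→a]((R ⋈[c=h] S)) → 2
  ρ[z/w](γ[w; MAX(f)→a]((R ⋈[c=h] S))) → 2
  (S ⋈[h=a] ρ[z/w](γ[w; MAX(f)→a]((R ⋈[c=h] S)))) → 1
  R → 6
  γ[f; SUM(c)→b](R) → 5
  ((S ⋈[h=a] ρ[z/w](γ[w; MAX(f)→a]((R ⋈[c=h] S)))) ⋈[h=f] γ[f; SUM(c)→b](R)) → 1
  σ[f>7](((S ⋈[h=a] ρ[z/w](γ[w; MAX(f)→a]((R ⋈[c=h] S)))) ⋈[h=f] γ[f; SUM(c)→b](R))) → 1
  π[z](σ[f>7](((S ⋈[h=a] ρ[z/w](γ[w; MAX(f)→a]((R ⋈[c=h] S)))) ⋈[h=f] γ[f; SUM(c)→b](R)))) → 1

== RESULT ==
z
t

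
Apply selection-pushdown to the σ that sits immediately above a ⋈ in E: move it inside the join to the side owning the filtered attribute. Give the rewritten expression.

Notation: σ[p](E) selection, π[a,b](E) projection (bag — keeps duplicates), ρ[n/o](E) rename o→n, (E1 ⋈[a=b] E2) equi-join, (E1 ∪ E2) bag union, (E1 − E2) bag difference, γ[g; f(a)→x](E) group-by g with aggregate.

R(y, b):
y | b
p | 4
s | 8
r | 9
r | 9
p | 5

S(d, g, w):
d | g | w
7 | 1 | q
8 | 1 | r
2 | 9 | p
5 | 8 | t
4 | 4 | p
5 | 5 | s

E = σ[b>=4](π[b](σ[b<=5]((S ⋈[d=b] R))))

σ filters on b, owned by the right side.
E' = σ[b>=4](π[b]((S ⋈[d=b] σ[b<=5](R))))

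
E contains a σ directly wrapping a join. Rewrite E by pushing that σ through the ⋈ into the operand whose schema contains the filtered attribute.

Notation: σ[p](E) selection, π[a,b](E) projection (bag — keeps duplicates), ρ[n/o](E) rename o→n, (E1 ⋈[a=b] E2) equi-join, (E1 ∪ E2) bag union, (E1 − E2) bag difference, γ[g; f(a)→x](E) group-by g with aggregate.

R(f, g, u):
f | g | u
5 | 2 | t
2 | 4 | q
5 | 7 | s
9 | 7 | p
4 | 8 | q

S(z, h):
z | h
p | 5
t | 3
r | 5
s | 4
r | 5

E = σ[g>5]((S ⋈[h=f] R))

σ filters on g, owned by the right side.
E' = (S ⋈[h=f] σ[g>5](R))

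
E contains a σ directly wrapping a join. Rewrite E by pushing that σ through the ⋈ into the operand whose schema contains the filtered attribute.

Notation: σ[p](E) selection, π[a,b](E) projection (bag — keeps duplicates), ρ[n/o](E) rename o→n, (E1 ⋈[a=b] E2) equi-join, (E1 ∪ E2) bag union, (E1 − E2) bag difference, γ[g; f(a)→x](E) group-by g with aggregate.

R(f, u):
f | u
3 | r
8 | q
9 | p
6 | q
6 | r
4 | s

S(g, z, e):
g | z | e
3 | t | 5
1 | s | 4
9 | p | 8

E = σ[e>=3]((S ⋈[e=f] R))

σ filters on e, owned by the left side.
E' = (σ[e>=3](S) ⋈[e=f] R)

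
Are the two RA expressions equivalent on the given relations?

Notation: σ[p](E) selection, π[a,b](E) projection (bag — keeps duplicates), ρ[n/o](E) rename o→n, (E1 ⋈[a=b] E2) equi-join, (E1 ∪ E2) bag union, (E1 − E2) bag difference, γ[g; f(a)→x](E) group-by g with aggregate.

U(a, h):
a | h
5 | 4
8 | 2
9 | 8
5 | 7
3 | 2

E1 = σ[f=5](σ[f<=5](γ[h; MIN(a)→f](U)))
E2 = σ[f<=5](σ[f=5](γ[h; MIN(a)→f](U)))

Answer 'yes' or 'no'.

E1 stepwise |·|:
  U → 5
  γ[h; MIN(a)→f](U) → 4
  σ[f<=5](γ[h; MIN(a)→f](U)) → 3
  σ[f=5](σ[f<=5](γ[h; MIN(a)→f](U))) → 2
E2 stepwise |·|:
  U → 5
  γ[h; MIN(a)→f](U) → 4
  σ[f=5](γ[h; MIN(a)→f](U)) → 2
  σ[f<=5](σ[f=5](γ[h; MIN(a)→f](U))) → 2

E1 and E2 produce the same multiset:
h | f
4 | 5
7 | 5

yes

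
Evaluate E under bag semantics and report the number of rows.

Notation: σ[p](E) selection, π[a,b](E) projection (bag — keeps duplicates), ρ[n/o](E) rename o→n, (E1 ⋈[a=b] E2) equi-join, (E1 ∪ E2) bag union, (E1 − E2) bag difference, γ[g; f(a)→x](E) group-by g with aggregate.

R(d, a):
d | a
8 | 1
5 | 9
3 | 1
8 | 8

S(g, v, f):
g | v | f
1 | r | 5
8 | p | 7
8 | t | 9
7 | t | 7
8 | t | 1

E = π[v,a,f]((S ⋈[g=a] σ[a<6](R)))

Subexpression sizes:
  S → 5
  R → 4
  σ[a<6](R) → 2
  (S ⋈[g=a] σ[a<6](R)) → 2
  π[v,a,f]((S ⋈[g=a] σ[a<6](R))) → 2

|E| = 2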